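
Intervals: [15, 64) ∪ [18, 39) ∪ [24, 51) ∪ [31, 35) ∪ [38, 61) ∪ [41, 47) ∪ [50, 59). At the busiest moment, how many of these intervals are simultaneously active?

At 31, 4 of the intervals are simultaneously active.
No point has more.

4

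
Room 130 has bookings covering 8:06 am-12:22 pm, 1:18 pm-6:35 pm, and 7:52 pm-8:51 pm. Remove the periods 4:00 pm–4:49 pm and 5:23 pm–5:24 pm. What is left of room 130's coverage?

8:06 am–12:22 pm: no B overlap → unchanged.
1:18 pm–6:35 pm minus B → 1:18 pm–4:00 pm, 4:49 pm–5:23 pm, 5:24 pm–6:35 pm.
7:52 pm–8:51 pm: no B overlap → unchanged.

8:06 am–12:22 pm, 1:18 pm–4:00 pm, 4:49 pm–5:23 pm, 5:24 pm–6:35 pm, 7:52 pm–8:51 pm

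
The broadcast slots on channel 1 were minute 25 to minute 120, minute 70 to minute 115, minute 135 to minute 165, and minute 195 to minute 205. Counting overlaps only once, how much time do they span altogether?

Merged: minute 25 to minute 120, minute 135 to minute 165, minute 195 to minute 205.
Lengths: 95 minutes + 30 minutes + 10 minutes = 135 minutes.

135 minutes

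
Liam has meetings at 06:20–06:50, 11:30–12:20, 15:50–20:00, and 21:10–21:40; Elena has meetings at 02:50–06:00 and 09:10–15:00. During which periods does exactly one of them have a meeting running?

02:50–06:00, 06:20–06:50, 09:10–11:30, 12:20–15:00, 15:50–20:00, 21:10–21:40

A \ B = 06:20–06:50, 15:50–20:00, 21:10–21:40.
B \ A = 02:50–06:00, 09:10–11:30, 12:20–15:00.
Union of the two gives the symmetric difference.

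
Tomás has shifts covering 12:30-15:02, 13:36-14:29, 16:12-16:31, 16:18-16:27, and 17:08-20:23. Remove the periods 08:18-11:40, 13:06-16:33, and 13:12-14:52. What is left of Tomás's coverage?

12:30-13:06, 17:08-20:23

Merge the first list: 12:30-15:02, 16:12-16:31, 17:08-20:23.
Merge the second list: 08:18-11:40, 13:06-16:33.
12:30-15:02 \ B = 12:30-13:06.
16:12-16:31: entirely removed.
17:08-20:23: nothing removed.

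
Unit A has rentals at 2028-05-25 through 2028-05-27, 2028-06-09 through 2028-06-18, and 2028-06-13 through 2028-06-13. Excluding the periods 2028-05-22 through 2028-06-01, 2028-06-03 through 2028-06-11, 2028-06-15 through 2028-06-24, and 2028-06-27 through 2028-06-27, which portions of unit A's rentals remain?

First set merges to 2028-05-25 through 2028-05-27, 2028-06-09 through 2028-06-18.
2028-05-25 through 2028-05-27: fully covered by B → removed.
2028-06-09 through 2028-06-18 minus B → 2028-06-12 through 2028-06-14.

2028-06-12 through 2028-06-14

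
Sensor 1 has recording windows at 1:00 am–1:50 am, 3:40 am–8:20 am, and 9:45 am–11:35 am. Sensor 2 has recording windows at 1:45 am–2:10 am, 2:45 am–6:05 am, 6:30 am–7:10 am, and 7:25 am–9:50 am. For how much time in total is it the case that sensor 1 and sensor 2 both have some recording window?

A ∩ B = 1:45 am-1:50 am, 3:40 am-6:05 am, 6:30 am-7:10 am, 7:25 am-8:20 am, 9:45 am-9:50 am.
Total: 5 min + 2 h 25 min + 40 min + 55 min + 5 min = 4 h 10 min.

4 h 10 min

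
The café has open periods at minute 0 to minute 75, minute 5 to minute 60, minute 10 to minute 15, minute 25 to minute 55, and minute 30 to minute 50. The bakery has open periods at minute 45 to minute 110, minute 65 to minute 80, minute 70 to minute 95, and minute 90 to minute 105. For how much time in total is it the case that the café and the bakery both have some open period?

A, merged: minute 0 to minute 75.
B, merged: minute 45 to minute 110.
A ∩ B = minute 45 to minute 75.
Total: 30 minutes.

30 minutes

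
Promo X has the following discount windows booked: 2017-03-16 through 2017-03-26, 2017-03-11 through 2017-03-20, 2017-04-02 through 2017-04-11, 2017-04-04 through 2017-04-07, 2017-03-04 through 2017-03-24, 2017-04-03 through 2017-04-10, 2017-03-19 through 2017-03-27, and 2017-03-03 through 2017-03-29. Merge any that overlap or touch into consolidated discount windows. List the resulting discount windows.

2017-03-03 through 2017-03-29, 2017-04-02 through 2017-04-11

Sort by start: 2017-03-03 through 2017-03-29, 2017-03-04 through 2017-03-24, 2017-03-11 through 2017-03-20, 2017-03-16 through 2017-03-26, 2017-03-19 through 2017-03-27, 2017-04-02 through 2017-04-11, 2017-04-03 through 2017-04-10, 2017-04-04 through 2017-04-07.
2017-03-04 through 2017-03-24 overlaps/touches 2017-03-03 through 2017-03-29 → extend to 2017-03-03 through 2017-03-29.
2017-03-11 through 2017-03-20 overlaps/touches 2017-03-03 through 2017-03-29 → extend to 2017-03-03 through 2017-03-29.
2017-03-16 through 2017-03-26 overlaps/touches 2017-03-03 through 2017-03-29 → extend to 2017-03-03 through 2017-03-29.
2017-03-19 through 2017-03-27 overlaps/touches 2017-03-03 through 2017-03-29 → extend to 2017-03-03 through 2017-03-29.
2017-04-02 through 2017-04-11 is disjoint → start new block.
2017-04-03 through 2017-04-10 overlaps/touches 2017-04-02 through 2017-04-11 → extend to 2017-04-02 through 2017-04-11.
2017-04-04 through 2017-04-07 overlaps/touches 2017-04-02 through 2017-04-11 → extend to 2017-04-02 through 2017-04-11.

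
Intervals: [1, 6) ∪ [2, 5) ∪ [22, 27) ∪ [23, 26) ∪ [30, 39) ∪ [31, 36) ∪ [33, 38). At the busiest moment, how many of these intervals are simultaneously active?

3

At 33, 3 of the intervals are simultaneously active.
No point has more.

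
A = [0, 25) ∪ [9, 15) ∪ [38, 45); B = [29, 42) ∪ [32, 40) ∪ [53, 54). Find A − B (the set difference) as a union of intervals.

Merge the first list: [0, 25), [38, 45).
Merge the second list: [29, 42), [53, 54).
[0, 25): no B overlap → unchanged.
[38, 45) minus B → [42, 45).

[0, 25) ∪ [42, 45)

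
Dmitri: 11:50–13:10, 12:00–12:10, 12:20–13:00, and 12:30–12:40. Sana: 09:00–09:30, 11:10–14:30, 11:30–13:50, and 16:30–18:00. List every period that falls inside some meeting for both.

A, merged: 11:50–13:10.
B, merged: 09:00–09:30, 11:10–14:30, 16:30–18:00.
11:50–13:10 meets the second set on 11:50–13:10.

11:50–13:10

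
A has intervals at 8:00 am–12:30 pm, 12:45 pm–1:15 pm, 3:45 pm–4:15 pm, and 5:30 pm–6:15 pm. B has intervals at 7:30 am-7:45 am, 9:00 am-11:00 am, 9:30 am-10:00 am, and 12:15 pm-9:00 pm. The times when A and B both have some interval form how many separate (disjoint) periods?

5

Merge the second list: 7:30 am–7:45 am, 9:00 am–11:00 am, 12:15 pm–9:00 pm.
A ∩ B = 9:00 am–11:00 am, 12:15 pm–12:30 pm, 12:45 pm–1:15 pm, 3:45 pm–4:15 pm, 5:30 pm–6:15 pm.
That is 5 disjoint pieces.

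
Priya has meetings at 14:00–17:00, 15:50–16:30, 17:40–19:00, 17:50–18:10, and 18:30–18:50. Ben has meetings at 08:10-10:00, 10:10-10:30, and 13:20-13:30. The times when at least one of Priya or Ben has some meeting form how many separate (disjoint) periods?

A, merged: 14:00-17:00, 17:40-19:00.
A ∪ B = 08:10-10:00, 10:10-10:30, 13:20-13:30, 14:00-17:00, 17:40-19:00.
That is 5 disjoint pieces.

5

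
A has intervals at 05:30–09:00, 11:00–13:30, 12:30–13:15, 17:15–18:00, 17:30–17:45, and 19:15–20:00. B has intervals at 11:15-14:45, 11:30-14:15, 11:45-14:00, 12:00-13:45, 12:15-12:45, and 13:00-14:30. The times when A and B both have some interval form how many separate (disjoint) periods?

A, merged: 05:30-09:00, 11:00-13:30, 17:15-18:00, 19:15-20:00.
B, merged: 11:15-14:45.
A ∩ B = 11:15-13:30.
That is 1 disjoint piece.

1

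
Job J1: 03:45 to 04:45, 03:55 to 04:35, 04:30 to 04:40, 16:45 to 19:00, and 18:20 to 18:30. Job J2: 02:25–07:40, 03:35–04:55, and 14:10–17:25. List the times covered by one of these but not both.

02:25–03:45, 04:45–07:40, 14:10–16:45, 17:25–19:00

A, merged: 03:45–04:45, 16:45–19:00.
B, merged: 02:25–07:40, 14:10–17:25.
A but not B: 17:25–19:00.
B but not A: 02:25–03:45, 04:45–07:40, 14:10–16:45.
Combining gives A △ B.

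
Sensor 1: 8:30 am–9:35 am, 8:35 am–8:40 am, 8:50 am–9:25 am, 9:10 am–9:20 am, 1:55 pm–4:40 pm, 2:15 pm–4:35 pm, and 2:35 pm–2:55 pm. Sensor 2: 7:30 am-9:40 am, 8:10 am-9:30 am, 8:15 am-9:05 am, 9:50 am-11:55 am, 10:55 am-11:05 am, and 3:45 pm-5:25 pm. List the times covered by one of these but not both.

7:30 am-8:30 am, 9:35 am-9:40 am, 9:50 am-11:55 am, 1:55 pm-3:45 pm, 4:40 pm-5:25 pm

A, merged: 8:30 am-9:35 am, 1:55 pm-4:40 pm.
B, merged: 7:30 am-9:40 am, 9:50 am-11:55 am, 3:45 pm-5:25 pm.
Only in the first: 1:55 pm-3:45 pm.
Only in the second: 7:30 am-8:30 am, 9:35 am-9:40 am, 9:50 am-11:55 am, 4:40 pm-5:25 pm.
Together these are the periods covered by exactly one.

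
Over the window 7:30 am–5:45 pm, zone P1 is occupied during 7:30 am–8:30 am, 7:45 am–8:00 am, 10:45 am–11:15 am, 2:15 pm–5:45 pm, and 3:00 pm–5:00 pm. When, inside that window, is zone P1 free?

8:30 am-10:45 am, 11:15 am-2:15 pm

After merging, the occupied span is 7:30 am-8:30 am, 10:45 am-11:15 am, 2:15 pm-5:45 pm.
Gaps within 7:30 am-5:45 pm: 8:30 am-10:45 am, 11:15 am-2:15 pm.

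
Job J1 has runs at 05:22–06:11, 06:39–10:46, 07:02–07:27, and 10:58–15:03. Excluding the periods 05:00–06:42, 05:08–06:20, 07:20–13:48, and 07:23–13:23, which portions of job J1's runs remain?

Merge the first list: 05:22–06:11, 06:39–10:46, 10:58–15:03.
Merge the second list: 05:00–06:42, 07:20–13:48.
05:22–06:11 lies entirely inside B → drops out.
06:39–10:46 with B removed leaves 06:42–07:20.
10:58–15:03 with B removed leaves 13:48–15:03.

06:42–07:20, 13:48–15:03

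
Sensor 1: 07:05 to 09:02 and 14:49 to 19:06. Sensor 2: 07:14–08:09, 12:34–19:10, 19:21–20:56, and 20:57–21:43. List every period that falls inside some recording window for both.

07:05–09:02 meets the second set on 07:14–08:09.
14:49–19:06 meets the second set on 14:49–19:06.

07:14–08:09, 14:49–19:06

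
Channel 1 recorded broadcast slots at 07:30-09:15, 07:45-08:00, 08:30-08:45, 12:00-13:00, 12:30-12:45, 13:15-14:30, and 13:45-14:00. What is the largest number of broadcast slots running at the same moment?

Sweep endpoints in order; track running count of active intervals.
Peak of 2 reached at 07:45.

2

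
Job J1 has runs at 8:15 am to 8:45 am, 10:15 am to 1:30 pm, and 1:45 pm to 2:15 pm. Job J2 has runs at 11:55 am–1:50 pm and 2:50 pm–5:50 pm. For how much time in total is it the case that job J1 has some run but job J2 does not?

2 h 35 min

A \ B = 8:15 am–8:45 am, 10:15 am–11:55 am, 1:50 pm–2:15 pm.
Total: 30 min + 1 h 40 min + 25 min = 2 h 35 min.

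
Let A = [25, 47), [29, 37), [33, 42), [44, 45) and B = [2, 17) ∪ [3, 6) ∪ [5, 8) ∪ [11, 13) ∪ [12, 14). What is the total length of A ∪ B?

37

First set merges to [25, 47).
Second set merges to [2, 17).
A ∪ B = [2, 17), [25, 47).
Total: 15 + 22 = 37.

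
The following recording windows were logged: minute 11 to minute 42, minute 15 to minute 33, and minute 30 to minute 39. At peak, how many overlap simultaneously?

3

At minute 30, 3 of the intervals are simultaneously active.
No point has more.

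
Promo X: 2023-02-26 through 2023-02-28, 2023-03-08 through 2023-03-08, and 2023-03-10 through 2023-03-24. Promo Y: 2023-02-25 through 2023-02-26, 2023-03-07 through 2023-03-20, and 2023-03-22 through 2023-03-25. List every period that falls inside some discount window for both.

2023-02-26 through 2023-02-28 ∩ B → 2023-02-26 through 2023-02-26.
2023-03-08 through 2023-03-08 ∩ B → 2023-03-08 through 2023-03-08.
2023-03-10 through 2023-03-24 ∩ B → 2023-03-10 through 2023-03-20, 2023-03-22 through 2023-03-24.

2023-02-26 through 2023-02-26, 2023-03-08 through 2023-03-08, 2023-03-10 through 2023-03-20, 2023-03-22 through 2023-03-24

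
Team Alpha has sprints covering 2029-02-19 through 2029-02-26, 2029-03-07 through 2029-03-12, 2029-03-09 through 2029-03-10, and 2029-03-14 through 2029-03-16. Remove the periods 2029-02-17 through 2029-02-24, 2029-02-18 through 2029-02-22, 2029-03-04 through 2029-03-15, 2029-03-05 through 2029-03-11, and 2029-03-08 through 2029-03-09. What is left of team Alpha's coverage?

2029-02-25 through 2029-02-26, 2029-03-16 through 2029-03-16

First set merges to 2029-02-19 through 2029-02-26, 2029-03-07 through 2029-03-12, 2029-03-14 through 2029-03-16.
Second set merges to 2029-02-17 through 2029-02-24, 2029-03-04 through 2029-03-15.
2029-02-19 through 2029-02-26 \ B = 2029-02-25 through 2029-02-26.
2029-03-07 through 2029-03-12: entirely removed.
2029-03-14 through 2029-03-16 \ B = 2029-03-16 through 2029-03-16.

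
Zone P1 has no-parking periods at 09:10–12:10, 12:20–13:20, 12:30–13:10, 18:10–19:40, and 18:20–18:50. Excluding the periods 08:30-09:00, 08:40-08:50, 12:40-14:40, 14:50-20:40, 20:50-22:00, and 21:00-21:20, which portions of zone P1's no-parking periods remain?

A, merged: 09:10–12:10, 12:20–13:20, 18:10–19:40.
B, merged: 08:30–09:00, 12:40–14:40, 14:50–20:40, 20:50–22:00.
09:10–12:10: no B overlap → unchanged.
12:20–13:20 minus B → 12:20–12:40.
18:10–19:40: fully covered by B → removed.

09:10–12:10, 12:20–12:40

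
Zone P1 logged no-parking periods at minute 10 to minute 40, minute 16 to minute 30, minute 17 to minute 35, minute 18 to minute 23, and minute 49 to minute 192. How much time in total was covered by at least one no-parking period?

Merged: minute 10 to minute 40, minute 49 to minute 192.
Lengths: 30 minutes + 143 minutes = 173 minutes.

173 minutes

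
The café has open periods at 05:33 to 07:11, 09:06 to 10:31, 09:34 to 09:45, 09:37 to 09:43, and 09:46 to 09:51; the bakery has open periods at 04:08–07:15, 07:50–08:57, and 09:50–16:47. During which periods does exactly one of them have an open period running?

04:08–05:33, 07:11–07:15, 07:50–08:57, 09:06–09:50, 10:31–16:47

A, merged: 05:33–07:11, 09:06–10:31.
A but not B: 09:06–09:50.
B but not A: 04:08–05:33, 07:11–07:15, 07:50–08:57, 10:31–16:47.
Combining gives A △ B.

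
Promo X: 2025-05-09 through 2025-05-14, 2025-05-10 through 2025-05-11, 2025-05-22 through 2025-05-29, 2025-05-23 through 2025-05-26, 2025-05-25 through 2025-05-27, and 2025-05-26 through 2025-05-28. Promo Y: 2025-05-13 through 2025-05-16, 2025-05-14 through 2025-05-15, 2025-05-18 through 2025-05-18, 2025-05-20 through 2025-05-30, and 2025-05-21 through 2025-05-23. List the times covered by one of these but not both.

2025-05-09 through 2025-05-12, 2025-05-15 through 2025-05-16, 2025-05-18 through 2025-05-18, 2025-05-20 through 2025-05-21, 2025-05-30 through 2025-05-30

A, merged: 2025-05-09 through 2025-05-14, 2025-05-22 through 2025-05-29.
B, merged: 2025-05-13 through 2025-05-16, 2025-05-18 through 2025-05-18, 2025-05-20 through 2025-05-30.
Only in the first: 2025-05-09 through 2025-05-12.
Only in the second: 2025-05-15 through 2025-05-16, 2025-05-18 through 2025-05-18, 2025-05-20 through 2025-05-21, 2025-05-30 through 2025-05-30.
Together these are the periods covered by exactly one.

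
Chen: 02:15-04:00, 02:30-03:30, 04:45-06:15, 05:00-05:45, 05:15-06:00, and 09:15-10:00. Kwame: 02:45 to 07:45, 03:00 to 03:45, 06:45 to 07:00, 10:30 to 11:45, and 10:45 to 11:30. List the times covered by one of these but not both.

A, merged: 02:15–04:00, 04:45–06:15, 09:15–10:00.
B, merged: 02:45–07:45, 10:30–11:45.
A \ B = 02:15–02:45, 09:15–10:00.
B \ A = 04:00–04:45, 06:15–07:45, 10:30–11:45.
Union of the two gives the symmetric difference.

02:15–02:45, 04:00–04:45, 06:15–07:45, 09:15–10:00, 10:30–11:45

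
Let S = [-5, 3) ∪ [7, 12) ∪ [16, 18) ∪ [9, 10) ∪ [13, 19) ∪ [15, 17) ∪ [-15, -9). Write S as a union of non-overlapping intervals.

[-15, -9) ∪ [-5, 3) ∪ [7, 12) ∪ [13, 19)

Sort by start: [-15, -9), [-5, 3), [7, 12), [9, 10), [13, 19), [15, 17), [16, 18).
[-5, 3) is disjoint → start new block.
[7, 12) is disjoint → start new block.
[9, 10) overlaps/touches [7, 12) → extend to [7, 12).
[13, 19) is disjoint → start new block.
[15, 17) overlaps/touches [13, 19) → extend to [13, 19).
[16, 18) overlaps/touches [13, 19) → extend to [13, 19).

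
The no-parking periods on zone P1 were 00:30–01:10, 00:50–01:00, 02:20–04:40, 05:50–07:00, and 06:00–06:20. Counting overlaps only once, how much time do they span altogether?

Merged: 00:30–01:10, 02:20–04:40, 05:50–07:00.
Lengths: 40 min + 2 h 20 min + 1 h 10 min = 4 h 10 min.

4 h 10 min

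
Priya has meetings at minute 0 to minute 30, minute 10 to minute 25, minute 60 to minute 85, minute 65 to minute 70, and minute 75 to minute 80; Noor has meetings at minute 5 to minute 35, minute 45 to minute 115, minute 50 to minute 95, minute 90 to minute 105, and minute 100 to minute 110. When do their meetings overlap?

minute 5 to minute 30, minute 60 to minute 85

First set merges to minute 0 to minute 30, minute 60 to minute 85.
Second set merges to minute 5 to minute 35, minute 45 to minute 115.
minute 0 to minute 30 overlaps B on minute 5 to minute 30.
minute 60 to minute 85 overlaps B on minute 60 to minute 85.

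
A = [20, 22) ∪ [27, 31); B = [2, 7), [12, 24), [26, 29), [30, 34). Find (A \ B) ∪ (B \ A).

A but not B: [29, 30).
B but not A: [2, 7), [12, 20), [22, 24), [26, 27), [31, 34).
Combining gives A △ B.

[2, 7) ∪ [12, 20) ∪ [22, 24) ∪ [26, 27) ∪ [29, 30) ∪ [31, 34)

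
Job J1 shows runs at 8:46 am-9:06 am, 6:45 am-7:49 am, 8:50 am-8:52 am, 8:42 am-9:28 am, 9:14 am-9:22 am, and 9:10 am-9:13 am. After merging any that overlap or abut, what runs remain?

6:45 am-7:49 am, 8:42 am-9:28 am

Sort by start: 6:45 am-7:49 am, 8:42 am-9:28 am, 8:46 am-9:06 am, 8:50 am-8:52 am, 9:10 am-9:13 am, 9:14 am-9:22 am.
8:42 am-9:28 am is disjoint → start new block.
8:46 am-9:06 am overlaps/touches 8:42 am-9:28 am → extend to 8:42 am-9:28 am.
8:50 am-8:52 am overlaps/touches 8:42 am-9:28 am → extend to 8:42 am-9:28 am.
9:10 am-9:13 am overlaps/touches 8:42 am-9:28 am → extend to 8:42 am-9:28 am.
9:14 am-9:22 am overlaps/touches 8:42 am-9:28 am → extend to 8:42 am-9:28 am.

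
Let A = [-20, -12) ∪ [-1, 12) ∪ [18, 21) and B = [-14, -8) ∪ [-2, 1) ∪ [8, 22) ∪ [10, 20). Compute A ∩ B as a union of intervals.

[-14, -12) ∪ [-1, 1) ∪ [8, 12) ∪ [18, 21)

Second set merges to [-14, -8), [-2, 1), [8, 22).
[-20, -12) meets the second set on [-14, -12).
[-1, 12) meets the second set on [-1, 1), [8, 12).
[18, 21) meets the second set on [18, 21).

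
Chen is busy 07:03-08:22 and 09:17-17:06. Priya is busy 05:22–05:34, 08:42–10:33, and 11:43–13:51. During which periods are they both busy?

07:03-08:22 falls entirely outside B.
09:17-17:06 overlaps B on 09:17-10:33, 11:43-13:51.

09:17-10:33, 11:43-13:51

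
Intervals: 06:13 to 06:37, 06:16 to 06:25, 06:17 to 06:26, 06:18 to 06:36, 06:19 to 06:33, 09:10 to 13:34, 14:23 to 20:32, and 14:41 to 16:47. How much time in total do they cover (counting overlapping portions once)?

10 h 57 min

Merged: 06:13-06:37, 09:10-13:34, 14:23-20:32.
Lengths: 24 min + 4 h 24 min + 6 h 9 min = 10 h 57 min.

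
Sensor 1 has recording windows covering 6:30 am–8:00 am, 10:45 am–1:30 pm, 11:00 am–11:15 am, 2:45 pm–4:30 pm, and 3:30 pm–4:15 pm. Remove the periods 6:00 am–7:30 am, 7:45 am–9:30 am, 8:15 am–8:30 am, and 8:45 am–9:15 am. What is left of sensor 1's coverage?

7:30 am–7:45 am, 10:45 am–1:30 pm, 2:45 pm–4:30 pm

First set merges to 6:30 am–8:00 am, 10:45 am–1:30 pm, 2:45 pm–4:30 pm.
Second set merges to 6:00 am–7:30 am, 7:45 am–9:30 am.
6:30 am–8:00 am \ B = 7:30 am–7:45 am.
10:45 am–1:30 pm: nothing removed.
2:45 pm–4:30 pm: nothing removed.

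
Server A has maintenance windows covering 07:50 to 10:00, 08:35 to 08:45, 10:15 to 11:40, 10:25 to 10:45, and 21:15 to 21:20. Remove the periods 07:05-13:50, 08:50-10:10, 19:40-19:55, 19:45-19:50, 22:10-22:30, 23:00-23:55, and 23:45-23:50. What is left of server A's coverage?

A, merged: 07:50-10:00, 10:15-11:40, 21:15-21:20.
B, merged: 07:05-13:50, 19:40-19:55, 22:10-22:30, 23:00-23:55.
07:50-10:00: fully covered by B → removed.
10:15-11:40: fully covered by B → removed.
21:15-21:20: no B overlap → unchanged.

21:15-21:20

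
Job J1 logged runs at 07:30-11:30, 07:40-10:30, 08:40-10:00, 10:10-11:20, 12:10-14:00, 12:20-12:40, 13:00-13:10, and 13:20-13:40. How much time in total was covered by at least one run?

5 h 50 min

Merged: 07:30–11:30, 12:10–14:00.
Lengths: 4 h + 1 h 50 min = 5 h 50 min.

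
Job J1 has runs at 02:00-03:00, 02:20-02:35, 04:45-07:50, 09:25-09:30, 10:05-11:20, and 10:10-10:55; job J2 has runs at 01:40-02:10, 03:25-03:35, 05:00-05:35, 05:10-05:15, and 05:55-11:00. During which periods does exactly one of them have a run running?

01:40–02:00, 02:10–03:00, 03:25–03:35, 04:45–05:00, 05:35–05:55, 07:50–09:25, 09:30–10:05, 11:00–11:20

First set merges to 02:00–03:00, 04:45–07:50, 09:25–09:30, 10:05–11:20.
Second set merges to 01:40–02:10, 03:25–03:35, 05:00–05:35, 05:55–11:00.
Only in the first: 02:10–03:00, 04:45–05:00, 05:35–05:55, 11:00–11:20.
Only in the second: 01:40–02:00, 03:25–03:35, 07:50–09:25, 09:30–10:05.
Together these are the periods covered by exactly one.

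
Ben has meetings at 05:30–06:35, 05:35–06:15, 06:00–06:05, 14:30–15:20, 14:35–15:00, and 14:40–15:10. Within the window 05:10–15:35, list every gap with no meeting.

05:10-05:30, 06:35-14:30, 15:20-15:35

The merged coverage is 05:30-06:35, 14:30-15:20.
Gaps within 05:10-15:35: 05:10-05:30, 06:35-14:30, 15:20-15:35.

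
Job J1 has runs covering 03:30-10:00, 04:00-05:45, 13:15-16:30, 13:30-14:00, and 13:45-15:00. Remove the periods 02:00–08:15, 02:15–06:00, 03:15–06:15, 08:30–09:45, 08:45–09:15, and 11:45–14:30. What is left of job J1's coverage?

Merge the first list: 03:30-10:00, 13:15-16:30.
Merge the second list: 02:00-08:15, 08:30-09:45, 11:45-14:30.
03:30-10:00 minus B → 08:15-08:30, 09:45-10:00.
13:15-16:30 minus B → 14:30-16:30.

08:15-08:30, 09:45-10:00, 14:30-16:30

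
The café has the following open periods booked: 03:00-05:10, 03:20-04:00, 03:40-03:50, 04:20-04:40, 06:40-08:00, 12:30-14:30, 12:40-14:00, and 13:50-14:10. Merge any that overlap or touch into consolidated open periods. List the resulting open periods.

03:00–05:10, 06:40–08:00, 12:30–14:30

03:20–04:00 overlaps/touches 03:00–05:10 → extend to 03:00–05:10.
03:40–03:50 overlaps/touches 03:00–05:10 → extend to 03:00–05:10.
04:20–04:40 overlaps/touches 03:00–05:10 → extend to 03:00–05:10.
06:40–08:00 is disjoint → start new block.
12:30–14:30 is disjoint → start new block.
12:40–14:00 overlaps/touches 12:30–14:30 → extend to 12:30–14:30.
13:50–14:10 overlaps/touches 12:30–14:30 → extend to 12:30–14:30.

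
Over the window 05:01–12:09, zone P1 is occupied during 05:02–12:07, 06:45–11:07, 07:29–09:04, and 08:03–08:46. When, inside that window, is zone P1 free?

05:01-05:02, 12:07-12:09

After merging, the occupied span is 05:02-12:07.
Complement within 05:01-12:09: 05:01-05:02, 12:07-12:09.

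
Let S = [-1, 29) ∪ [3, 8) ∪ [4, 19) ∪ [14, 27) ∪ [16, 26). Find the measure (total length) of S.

30

Merged: [-1, 29).
Length: 30.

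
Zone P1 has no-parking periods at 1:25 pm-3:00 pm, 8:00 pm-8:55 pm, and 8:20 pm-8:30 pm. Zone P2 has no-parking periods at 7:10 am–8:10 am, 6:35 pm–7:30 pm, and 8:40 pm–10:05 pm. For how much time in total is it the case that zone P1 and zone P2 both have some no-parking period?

15 min

Merge the first list: 1:25 pm–3:00 pm, 8:00 pm–8:55 pm.
A ∩ B = 8:40 pm–8:55 pm.
Total: 15 min.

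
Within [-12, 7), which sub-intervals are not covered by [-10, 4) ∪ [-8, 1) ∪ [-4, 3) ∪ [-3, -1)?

The merged coverage is [-10, 4).
Complement within [-12, 7): [-12, -10), [4, 7).

[-12, -10) ∪ [4, 7)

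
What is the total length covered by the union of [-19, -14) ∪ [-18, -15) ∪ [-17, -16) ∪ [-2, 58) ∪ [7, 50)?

Merged: [-19, -14), [-2, 58).
Lengths: 5 + 60 = 65.

65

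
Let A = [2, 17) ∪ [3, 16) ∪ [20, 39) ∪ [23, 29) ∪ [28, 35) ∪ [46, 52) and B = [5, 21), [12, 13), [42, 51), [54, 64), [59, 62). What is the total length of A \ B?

First set merges to [2, 17), [20, 39), [46, 52).
Second set merges to [5, 21), [42, 51), [54, 64).
A \ B = [2, 5), [21, 39), [51, 52).
Total: 3 + 18 + 1 = 22.

22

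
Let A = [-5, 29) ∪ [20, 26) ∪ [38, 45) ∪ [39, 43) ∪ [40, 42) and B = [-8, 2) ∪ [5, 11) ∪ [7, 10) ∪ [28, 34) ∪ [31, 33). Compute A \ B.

Merge the first list: [-5, 29), [38, 45).
Merge the second list: [-8, 2), [5, 11), [28, 34).
[-5, 29) \ B = [2, 5), [11, 28).
[38, 45): nothing removed.

[2, 5) ∪ [11, 28) ∪ [38, 45)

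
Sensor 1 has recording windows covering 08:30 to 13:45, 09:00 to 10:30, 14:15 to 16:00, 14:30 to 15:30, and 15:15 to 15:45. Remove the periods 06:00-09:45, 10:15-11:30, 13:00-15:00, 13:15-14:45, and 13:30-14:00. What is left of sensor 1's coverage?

09:45–10:15, 11:30–13:00, 15:00–16:00

Merge the first list: 08:30–13:45, 14:15–16:00.
Merge the second list: 06:00–09:45, 10:15–11:30, 13:00–15:00.
08:30–13:45 \ B = 09:45–10:15, 11:30–13:00.
14:15–16:00 \ B = 15:00–16:00.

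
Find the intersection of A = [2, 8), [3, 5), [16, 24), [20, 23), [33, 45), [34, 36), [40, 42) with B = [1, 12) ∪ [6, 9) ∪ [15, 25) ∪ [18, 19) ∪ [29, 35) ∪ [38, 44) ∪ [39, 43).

[2, 8) ∪ [16, 24) ∪ [33, 35) ∪ [38, 44)

A, merged: [2, 8), [16, 24), [33, 45).
B, merged: [1, 12), [15, 25), [29, 35), [38, 44).
[2, 8) ∩ B → [2, 8).
[16, 24) ∩ B → [16, 24).
[33, 45) ∩ B → [33, 35), [38, 44).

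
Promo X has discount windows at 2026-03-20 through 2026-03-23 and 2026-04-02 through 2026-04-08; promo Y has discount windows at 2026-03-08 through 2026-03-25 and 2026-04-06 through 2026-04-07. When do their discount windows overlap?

2026-03-20 through 2026-03-23, 2026-04-06 through 2026-04-07

2026-03-20 through 2026-03-23 ∩ B → 2026-03-20 through 2026-03-23.
2026-04-02 through 2026-04-08 ∩ B → 2026-04-06 through 2026-04-07.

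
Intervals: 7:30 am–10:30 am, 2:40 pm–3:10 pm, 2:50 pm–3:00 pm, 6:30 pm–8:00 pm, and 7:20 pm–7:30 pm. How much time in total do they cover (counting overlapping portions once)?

5 h

Merged: 7:30 am–10:30 am, 2:40 pm–3:10 pm, 6:30 pm–8:00 pm.
Lengths: 3 h + 30 min + 1 h 30 min = 5 h.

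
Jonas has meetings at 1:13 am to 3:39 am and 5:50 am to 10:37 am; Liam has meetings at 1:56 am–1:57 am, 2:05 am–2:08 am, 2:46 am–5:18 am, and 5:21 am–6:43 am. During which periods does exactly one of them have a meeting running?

1:13 am-1:56 am, 1:57 am-2:05 am, 2:08 am-2:46 am, 3:39 am-5:18 am, 5:21 am-5:50 am, 6:43 am-10:37 am

Only in the first: 1:13 am-1:56 am, 1:57 am-2:05 am, 2:08 am-2:46 am, 6:43 am-10:37 am.
Only in the second: 3:39 am-5:18 am, 5:21 am-5:50 am.
Together these are the periods covered by exactly one.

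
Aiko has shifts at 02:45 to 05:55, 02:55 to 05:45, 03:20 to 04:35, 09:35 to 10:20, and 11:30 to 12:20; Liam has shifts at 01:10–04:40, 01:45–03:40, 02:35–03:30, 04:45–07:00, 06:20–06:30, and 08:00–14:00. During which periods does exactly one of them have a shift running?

01:10–02:45, 04:40–04:45, 05:55–07:00, 08:00–09:35, 10:20–11:30, 12:20–14:00

First set merges to 02:45–05:55, 09:35–10:20, 11:30–12:20.
Second set merges to 01:10–04:40, 04:45–07:00, 08:00–14:00.
A \ B = 04:40–04:45.
B \ A = 01:10–02:45, 05:55–07:00, 08:00–09:35, 10:20–11:30, 12:20–14:00.
Union of the two gives the symmetric difference.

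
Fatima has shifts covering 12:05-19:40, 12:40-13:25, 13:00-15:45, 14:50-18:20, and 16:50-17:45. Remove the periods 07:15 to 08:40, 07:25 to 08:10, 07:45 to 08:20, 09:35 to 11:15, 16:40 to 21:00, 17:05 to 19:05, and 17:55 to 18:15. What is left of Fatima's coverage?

12:05–16:40

Merge the first list: 12:05–19:40.
Merge the second list: 07:15–08:40, 09:35–11:15, 16:40–21:00.
12:05–19:40 minus B → 12:05–16:40.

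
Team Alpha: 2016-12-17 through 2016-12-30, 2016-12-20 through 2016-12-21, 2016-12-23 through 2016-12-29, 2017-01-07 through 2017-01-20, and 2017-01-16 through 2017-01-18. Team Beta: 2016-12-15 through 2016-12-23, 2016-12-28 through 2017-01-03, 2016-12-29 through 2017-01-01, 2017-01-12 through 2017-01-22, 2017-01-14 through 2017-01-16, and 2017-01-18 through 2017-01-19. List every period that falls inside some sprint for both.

Merge the first list: 2016-12-17 through 2016-12-30, 2017-01-07 through 2017-01-20.
Merge the second list: 2016-12-15 through 2016-12-23, 2016-12-28 through 2017-01-03, 2017-01-12 through 2017-01-22.
2016-12-17 through 2016-12-30 overlaps B on 2016-12-17 through 2016-12-23, 2016-12-28 through 2016-12-30.
2017-01-07 through 2017-01-20 overlaps B on 2017-01-12 through 2017-01-20.

2016-12-17 through 2016-12-23, 2016-12-28 through 2016-12-30, 2017-01-12 through 2017-01-20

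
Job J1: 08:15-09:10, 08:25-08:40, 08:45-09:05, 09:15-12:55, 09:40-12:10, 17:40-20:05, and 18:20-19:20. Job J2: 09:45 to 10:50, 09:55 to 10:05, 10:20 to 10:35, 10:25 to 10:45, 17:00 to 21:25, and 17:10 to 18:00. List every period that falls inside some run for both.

Merge the first list: 08:15-09:10, 09:15-12:55, 17:40-20:05.
Merge the second list: 09:45-10:50, 17:00-21:25.
08:15-09:10 falls entirely outside B.
09:15-12:55 overlaps B on 09:45-10:50.
17:40-20:05 overlaps B on 17:40-20:05.

09:45-10:50, 17:40-20:05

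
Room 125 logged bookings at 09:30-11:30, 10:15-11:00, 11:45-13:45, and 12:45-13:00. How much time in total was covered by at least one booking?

4 h

Merged: 09:30–11:30, 11:45–13:45.
Lengths: 2 h + 2 h = 4 h.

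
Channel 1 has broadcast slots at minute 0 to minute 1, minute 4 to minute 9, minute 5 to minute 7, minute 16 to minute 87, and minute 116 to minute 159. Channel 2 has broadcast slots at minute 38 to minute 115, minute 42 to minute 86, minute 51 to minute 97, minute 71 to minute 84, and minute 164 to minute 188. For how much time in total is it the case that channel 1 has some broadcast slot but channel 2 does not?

A, merged: minute 0 to minute 1, minute 4 to minute 9, minute 16 to minute 87, minute 116 to minute 159.
B, merged: minute 38 to minute 115, minute 164 to minute 188.
A \ B = minute 0 to minute 1, minute 4 to minute 9, minute 16 to minute 38, minute 116 to minute 159.
Total: 1 minute + 5 minutes + 22 minutes + 43 minutes = 71 minutes.

71 minutes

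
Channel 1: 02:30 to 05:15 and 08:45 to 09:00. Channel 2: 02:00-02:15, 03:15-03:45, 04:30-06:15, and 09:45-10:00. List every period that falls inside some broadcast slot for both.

02:30–05:15 ∩ B → 03:15–03:45, 04:30–05:15.
08:45–09:00 meets no B interval.

03:15–03:45, 04:30–05:15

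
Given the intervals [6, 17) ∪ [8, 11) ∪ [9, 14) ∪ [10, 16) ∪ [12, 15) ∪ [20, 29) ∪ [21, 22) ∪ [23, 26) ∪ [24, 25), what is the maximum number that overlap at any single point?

4

At 10, 4 of the intervals are simultaneously active.
No point has more.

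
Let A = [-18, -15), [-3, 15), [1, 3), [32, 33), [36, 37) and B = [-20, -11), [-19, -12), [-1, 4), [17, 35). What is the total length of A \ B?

14

Merge the first list: [-18, -15), [-3, 15), [32, 33), [36, 37).
Merge the second list: [-20, -11), [-1, 4), [17, 35).
A \ B = [-3, -1), [4, 15), [36, 37).
Total: 2 + 11 + 1 = 14.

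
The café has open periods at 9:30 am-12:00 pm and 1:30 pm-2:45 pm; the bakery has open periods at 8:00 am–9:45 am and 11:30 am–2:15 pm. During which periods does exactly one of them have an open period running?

Only in the first: 9:45 am-11:30 am, 2:15 pm-2:45 pm.
Only in the second: 8:00 am-9:30 am, 12:00 pm-1:30 pm.
Together these are the periods covered by exactly one.

8:00 am-9:30 am, 9:45 am-11:30 am, 12:00 pm-1:30 pm, 2:15 pm-2:45 pm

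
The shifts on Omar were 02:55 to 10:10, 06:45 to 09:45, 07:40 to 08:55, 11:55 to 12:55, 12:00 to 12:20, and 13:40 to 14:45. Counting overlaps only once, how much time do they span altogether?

Merged: 02:55–10:10, 11:55–12:55, 13:40–14:45.
Lengths: 7 h 15 min + 1 h + 1 h 5 min = 9 h 20 min.

9 h 20 min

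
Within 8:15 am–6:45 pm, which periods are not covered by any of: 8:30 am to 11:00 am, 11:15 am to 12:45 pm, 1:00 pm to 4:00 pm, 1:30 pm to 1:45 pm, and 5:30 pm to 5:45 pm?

8:15 am–8:30 am, 11:00 am–11:15 am, 12:45 pm–1:00 pm, 4:00 pm–5:30 pm, 5:45 pm–6:45 pm

The merged coverage is 8:30 am–11:00 am, 11:15 am–12:45 pm, 1:00 pm–4:00 pm, 5:30 pm–5:45 pm.
Uncovered inside 8:15 am–6:45 pm: 8:15 am–8:30 am, 11:00 am–11:15 am, 12:45 pm–1:00 pm, 4:00 pm–5:30 pm, 5:45 pm–6:45 pm.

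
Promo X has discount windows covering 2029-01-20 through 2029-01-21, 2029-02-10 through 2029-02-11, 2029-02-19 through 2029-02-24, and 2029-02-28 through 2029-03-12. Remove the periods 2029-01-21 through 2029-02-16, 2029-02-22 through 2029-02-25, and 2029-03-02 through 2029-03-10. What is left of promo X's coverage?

2029-01-20 through 2029-01-20, 2029-02-19 through 2029-02-21, 2029-02-28 through 2029-03-01, 2029-03-11 through 2029-03-12

2029-01-20 through 2029-01-21 \ B = 2029-01-20 through 2029-01-20.
2029-02-10 through 2029-02-11: entirely removed.
2029-02-19 through 2029-02-24 \ B = 2029-02-19 through 2029-02-21.
2029-02-28 through 2029-03-12 \ B = 2029-02-28 through 2029-03-01, 2029-03-11 through 2029-03-12.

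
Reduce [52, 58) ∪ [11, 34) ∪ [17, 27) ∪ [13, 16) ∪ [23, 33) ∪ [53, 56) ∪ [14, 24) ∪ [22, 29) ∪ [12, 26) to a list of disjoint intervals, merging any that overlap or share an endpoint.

Sort by start: [11, 34), [12, 26), [13, 16), [14, 24), [17, 27), [22, 29), [23, 33), [52, 58), [53, 56).
[12, 26) overlaps/touches [11, 34) → extend to [11, 34).
[13, 16) overlaps/touches [11, 34) → extend to [11, 34).
[14, 24) overlaps/touches [11, 34) → extend to [11, 34).
[17, 27) overlaps/touches [11, 34) → extend to [11, 34).
[22, 29) overlaps/touches [11, 34) → extend to [11, 34).
[23, 33) overlaps/touches [11, 34) → extend to [11, 34).
[52, 58) is disjoint → start new block.
[53, 56) overlaps/touches [52, 58) → extend to [52, 58).

[11, 34) ∪ [52, 58)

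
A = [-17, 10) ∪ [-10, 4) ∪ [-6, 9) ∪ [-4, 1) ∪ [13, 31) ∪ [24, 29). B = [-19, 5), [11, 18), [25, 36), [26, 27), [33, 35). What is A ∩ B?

A, merged: [-17, 10), [13, 31).
B, merged: [-19, 5), [11, 18), [25, 36).
[-17, 10) meets the second set on [-17, 5).
[13, 31) meets the second set on [13, 18), [25, 31).

[-17, 5) ∪ [13, 18) ∪ [25, 31)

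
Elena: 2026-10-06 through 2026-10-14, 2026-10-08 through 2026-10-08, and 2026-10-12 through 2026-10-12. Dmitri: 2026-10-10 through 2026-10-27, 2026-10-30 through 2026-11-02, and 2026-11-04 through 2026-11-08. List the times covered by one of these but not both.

First set merges to 2026-10-06 through 2026-10-14.
Only in the first: 2026-10-06 through 2026-10-09.
Only in the second: 2026-10-15 through 2026-10-27, 2026-10-30 through 2026-11-02, 2026-11-04 through 2026-11-08.
Together these are the periods covered by exactly one.

2026-10-06 through 2026-10-09, 2026-10-15 through 2026-10-27, 2026-10-30 through 2026-11-02, 2026-11-04 through 2026-11-08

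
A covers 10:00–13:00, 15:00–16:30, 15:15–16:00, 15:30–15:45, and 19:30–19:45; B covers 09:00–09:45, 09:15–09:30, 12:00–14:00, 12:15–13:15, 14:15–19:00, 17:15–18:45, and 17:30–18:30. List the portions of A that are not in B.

10:00–12:00, 19:30–19:45

First set merges to 10:00–13:00, 15:00–16:30, 19:30–19:45.
Second set merges to 09:00–09:45, 12:00–14:00, 14:15–19:00.
10:00–13:00 with B removed leaves 10:00–12:00.
15:00–16:30 lies entirely inside B → drops out.
19:30–19:45 is untouched.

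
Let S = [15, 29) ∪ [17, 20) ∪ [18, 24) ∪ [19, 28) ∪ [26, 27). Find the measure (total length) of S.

Merged: [15, 29).
Length: 14.

14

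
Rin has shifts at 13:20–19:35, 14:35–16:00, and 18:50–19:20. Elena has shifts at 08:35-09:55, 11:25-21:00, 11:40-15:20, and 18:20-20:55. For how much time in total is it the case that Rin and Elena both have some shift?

First set merges to 13:20–19:35.
Second set merges to 08:35–09:55, 11:25–21:00.
A ∩ B = 13:20–19:35.
Total: 6 h 15 min.

6 h 15 min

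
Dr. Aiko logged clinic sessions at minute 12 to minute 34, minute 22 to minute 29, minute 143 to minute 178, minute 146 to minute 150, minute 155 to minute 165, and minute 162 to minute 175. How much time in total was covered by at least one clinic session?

57 minutes

Merged: minute 12 to minute 34, minute 143 to minute 178.
Lengths: 22 minutes + 35 minutes = 57 minutes.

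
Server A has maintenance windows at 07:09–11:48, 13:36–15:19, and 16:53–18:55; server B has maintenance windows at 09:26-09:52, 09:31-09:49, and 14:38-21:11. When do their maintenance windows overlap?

09:26–09:52, 14:38–15:19, 16:53–18:55

B, merged: 09:26–09:52, 14:38–21:11.
07:09–11:48 ∩ B → 09:26–09:52.
13:36–15:19 ∩ B → 14:38–15:19.
16:53–18:55 ∩ B → 16:53–18:55.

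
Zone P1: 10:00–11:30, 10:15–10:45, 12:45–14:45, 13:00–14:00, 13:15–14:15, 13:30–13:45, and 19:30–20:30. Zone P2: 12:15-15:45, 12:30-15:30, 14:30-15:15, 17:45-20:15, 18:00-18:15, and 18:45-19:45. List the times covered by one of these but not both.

10:00–11:30, 12:15–12:45, 14:45–15:45, 17:45–19:30, 20:15–20:30

A, merged: 10:00–11:30, 12:45–14:45, 19:30–20:30.
B, merged: 12:15–15:45, 17:45–20:15.
A \ B = 10:00–11:30, 20:15–20:30.
B \ A = 12:15–12:45, 14:45–15:45, 17:45–19:30.
Union of the two gives the symmetric difference.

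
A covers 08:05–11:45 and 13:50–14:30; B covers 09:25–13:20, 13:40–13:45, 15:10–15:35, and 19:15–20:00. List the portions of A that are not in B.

08:05-09:25, 13:50-14:30

08:05-11:45 \ B = 08:05-09:25.
13:50-14:30: nothing removed.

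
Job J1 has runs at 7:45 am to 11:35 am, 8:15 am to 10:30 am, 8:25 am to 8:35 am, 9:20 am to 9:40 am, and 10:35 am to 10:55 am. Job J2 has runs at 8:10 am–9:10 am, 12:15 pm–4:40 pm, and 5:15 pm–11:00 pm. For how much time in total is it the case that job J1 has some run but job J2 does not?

Merge the first list: 7:45 am–11:35 am.
A \ B = 7:45 am–8:10 am, 9:10 am–11:35 am.
Total: 25 min + 2 h 25 min = 2 h 50 min.

2 h 50 min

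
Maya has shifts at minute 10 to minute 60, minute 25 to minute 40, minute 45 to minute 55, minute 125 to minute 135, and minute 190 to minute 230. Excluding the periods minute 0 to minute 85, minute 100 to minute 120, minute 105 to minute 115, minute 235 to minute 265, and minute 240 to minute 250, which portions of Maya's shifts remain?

First set merges to minute 10 to minute 60, minute 125 to minute 135, minute 190 to minute 230.
Second set merges to minute 0 to minute 85, minute 100 to minute 120, minute 235 to minute 265.
minute 10 to minute 60: fully covered by B → removed.
minute 125 to minute 135: no B overlap → unchanged.
minute 190 to minute 230: no B overlap → unchanged.

minute 125 to minute 135, minute 190 to minute 230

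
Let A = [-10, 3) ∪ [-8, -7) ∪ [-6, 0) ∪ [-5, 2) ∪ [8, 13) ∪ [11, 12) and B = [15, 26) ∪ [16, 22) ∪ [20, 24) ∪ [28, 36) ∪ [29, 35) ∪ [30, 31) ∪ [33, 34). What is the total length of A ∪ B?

37

First set merges to [-10, 3), [8, 13).
Second set merges to [15, 26), [28, 36).
A ∪ B = [-10, 3), [8, 13), [15, 26), [28, 36).
Total: 13 + 5 + 11 + 8 = 37.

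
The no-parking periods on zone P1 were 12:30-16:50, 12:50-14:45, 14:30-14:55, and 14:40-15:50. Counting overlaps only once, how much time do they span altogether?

4 h 20 min

Merged: 12:30–16:50.
Length: 4 h 20 min.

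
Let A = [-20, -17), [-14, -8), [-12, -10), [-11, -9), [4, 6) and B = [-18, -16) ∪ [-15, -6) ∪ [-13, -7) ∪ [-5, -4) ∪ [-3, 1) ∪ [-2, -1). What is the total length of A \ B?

4

First set merges to [-20, -17), [-14, -8), [4, 6).
Second set merges to [-18, -16), [-15, -6), [-5, -4), [-3, 1).
A \ B = [-20, -18), [4, 6).
Total: 2 + 2 = 4.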